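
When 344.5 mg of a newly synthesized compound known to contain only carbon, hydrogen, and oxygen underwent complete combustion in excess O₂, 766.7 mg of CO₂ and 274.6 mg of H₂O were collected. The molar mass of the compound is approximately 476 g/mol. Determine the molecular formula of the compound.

mol C = 0.7667 g CO₂ ÷ 44.009 g/mol = 0.017421 mol
mol H = 2 × 0.2746 g H₂O ÷ 18.015 g/mol = 0.030486 mol
mass O = 0.3445 − (0.20925 + 0.030730) = 0.10452 g → mol O = 0.10452 ÷ 15.999 = 0.0065330 mol
Divide by the smallest (0.0065330 mol): C 2.667, H 4.666, O 1.000
Multiplying each by 3 gives whole numbers: C 8.00, H 14.00, O 3.00
Empirical formula: C8H14O3
Empirical-formula mass = 158.20 g/mol; 476 ÷ 158.20 ≈ 3, so the molecular formula is C24H42O9.

C24H42O9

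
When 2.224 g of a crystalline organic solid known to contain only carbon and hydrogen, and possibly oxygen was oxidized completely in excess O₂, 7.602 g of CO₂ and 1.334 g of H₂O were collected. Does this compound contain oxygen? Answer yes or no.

no

mol C = 7.602 g CO₂ ÷ 44.009 g/mol = 0.17274 mol
mol H = 2 × 1.334 g H₂O ÷ 18.015 g/mol = 0.14810 mol
C and H together account for 2.2240 g — essentially the entire 2.224 g sample — so the compound contains no oxygen.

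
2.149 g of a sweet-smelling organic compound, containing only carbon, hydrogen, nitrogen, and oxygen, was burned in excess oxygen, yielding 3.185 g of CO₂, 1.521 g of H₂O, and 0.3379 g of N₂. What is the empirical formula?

C3H7NO2

mol C = 3.185 g CO₂ ÷ 44.009 g/mol = 0.072372 mol
mol H = 2 × 1.521 g H₂O ÷ 18.015 g/mol = 0.16886 mol
mol N = 2 × 0.3379 g N₂ ÷ 28.014 g/mol = 0.024124 mol
mass O = 2.149 − (0.86925 + 0.17021 + 0.33790) = 0.77164 g → mol O = 0.77164 ÷ 15.999 = 0.048230 mol
Divide by the smallest (0.024124 mol): C 3.000, H 7.000, N 1.000, O 1.999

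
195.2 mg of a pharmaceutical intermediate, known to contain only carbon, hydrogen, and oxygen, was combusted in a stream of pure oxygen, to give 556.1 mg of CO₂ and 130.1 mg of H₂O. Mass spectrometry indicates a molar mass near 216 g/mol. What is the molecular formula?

C14H16O2

mol C = 0.5561 g CO₂ ÷ 44.009 g/mol = 0.012636 mol
mol H = 2 × 0.1301 g H₂O ÷ 18.015 g/mol = 0.014444 mol
mass O = 0.1952 − (0.15177 + 0.014559) = 0.028869 g → mol O = 0.028869 ÷ 15.999 = 0.0018044 mol
Divide by the smallest (0.0018044 mol): C 7.003, H 8.004, O 1.000
Empirical formula: C7H8O
Empirical-formula mass = 108.14 g/mol; 216 ÷ 108.14 ≈ 2, so the molecular formula is C14H16O2.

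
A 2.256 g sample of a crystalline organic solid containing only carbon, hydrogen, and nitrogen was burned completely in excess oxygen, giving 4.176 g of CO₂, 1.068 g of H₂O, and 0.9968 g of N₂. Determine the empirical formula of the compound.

C4H5N3

mol C = 4.176 g CO₂ ÷ 44.009 g/mol = 0.094890 mol
mol H = 2 × 1.068 g H₂O ÷ 18.015 g/mol = 0.11857 mol
mol N = 2 × 0.9968 g N₂ ÷ 28.014 g/mol = 0.071164 mol
Divide by the smallest (0.071164 mol): C 1.333, H 1.666, N 1.000
Multiplying each by 3 gives whole numbers: C 4.00, H 5.00, N 3.00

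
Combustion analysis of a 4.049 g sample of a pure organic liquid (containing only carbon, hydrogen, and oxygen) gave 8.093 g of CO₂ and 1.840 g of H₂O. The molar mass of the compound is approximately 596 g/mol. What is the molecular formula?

C27H30O15

mol C = 8.093 g CO₂ ÷ 44.009 g/mol = 0.18389 mol
mol H = 2 × 1.840 g H₂O ÷ 18.015 g/mol = 0.20427 mol
mass O = 4.049 − (2.2088 + 0.20591) = 1.6343 g → mol O = 1.6343 ÷ 15.999 = 0.10215 mol
Divide by the smallest (0.10215 mol): C 1.800, H 2.000, O 1.000
Multiplying each by 5 gives whole numbers: C 9.00, H 10.00, O 5.00
Empirical formula: C9H10O5
Empirical-formula mass = 198.17 g/mol; 596 ÷ 198.17 ≈ 3, so the molecular formula is C27H30O15.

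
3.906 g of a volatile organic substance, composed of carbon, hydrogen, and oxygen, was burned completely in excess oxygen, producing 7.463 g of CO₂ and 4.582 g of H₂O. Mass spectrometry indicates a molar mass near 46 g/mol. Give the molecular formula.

mol C = 7.463 g CO₂ ÷ 44.009 g/mol = 0.16958 mol
mol H = 2 × 4.582 g H₂O ÷ 18.015 g/mol = 0.50869 mol
mass O = 3.906 − (2.0368 + 0.51276) = 1.3564 g → mol O = 1.3564 ÷ 15.999 = 0.084782 mol
Divide by the smallest (0.084782 mol): C 2.000, H 6.000, O 1.000
Empirical formula: C2H6O
Empirical-formula mass = 46.07 g/mol; 46 ÷ 46.07 ≈ 1, so the molecular formula is C2H6O.

C2H6O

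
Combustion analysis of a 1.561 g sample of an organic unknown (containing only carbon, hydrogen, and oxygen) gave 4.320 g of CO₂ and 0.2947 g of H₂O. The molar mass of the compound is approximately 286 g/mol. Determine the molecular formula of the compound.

mol C = 4.320 g CO₂ ÷ 44.009 g/mol = 0.098162 mol
mol H = 2 × 0.2947 g H₂O ÷ 18.015 g/mol = 0.032717 mol
mass O = 1.561 − (1.1790 + 0.032979) = 0.34900 g → mol O = 0.34900 ÷ 15.999 = 0.021814 mol
Divide by the smallest (0.021814 mol): C 4.500, H 1.500, O 1.000
Multiplying each by 2 gives whole numbers: C 9.00, H 3.00, O 2.00
Empirical formula: C9H3O2
Empirical-formula mass = 143.12 g/mol; 286 ÷ 143.12 ≈ 2, so the molecular formula is C18H6O4.

C18H6O4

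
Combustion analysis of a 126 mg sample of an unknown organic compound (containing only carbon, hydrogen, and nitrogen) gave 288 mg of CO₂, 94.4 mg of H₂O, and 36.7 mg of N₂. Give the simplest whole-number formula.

mol C = 0.288 g CO₂ ÷ 44.009 g/mol = 0.006544 mol
mol H = 2 × 0.0944 g H₂O ÷ 18.015 g/mol = 0.01048 mol
mol N = 2 × 0.0367 g N₂ ÷ 28.014 g/mol = 0.002620 mol
Divide by the smallest (0.002620 mol): C 2.498, H 4.000, N 1.000
Multiplying each by 2 gives whole numbers: C 5.00, H 8.00, N 2.00

C5H8N2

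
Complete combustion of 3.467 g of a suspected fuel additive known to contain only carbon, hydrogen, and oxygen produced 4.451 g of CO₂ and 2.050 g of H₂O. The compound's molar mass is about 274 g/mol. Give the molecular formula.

C8H18O10

mol C = 4.451 g CO₂ ÷ 44.009 g/mol = 0.10114 mol
mol H = 2 × 2.050 g H₂O ÷ 18.015 g/mol = 0.22759 mol
mass O = 3.467 − (1.2148 + 0.22941) = 2.0228 g → mol O = 2.0228 ÷ 15.999 = 0.12643 mol
Divide by the smallest (0.10114 mol): C 1.000, H 2.250, O 1.250
Multiplying each by 4 gives whole numbers: C 4.00, H 9.00, O 5.00
Empirical formula: C4H9O5
Empirical-formula mass = 137.11 g/mol; 274 ÷ 137.11 ≈ 2, so the molecular formula is C8H18O10.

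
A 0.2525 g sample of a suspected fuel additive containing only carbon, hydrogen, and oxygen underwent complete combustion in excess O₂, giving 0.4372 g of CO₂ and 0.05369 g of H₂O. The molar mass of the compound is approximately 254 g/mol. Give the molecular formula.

mol C = 0.4372 g CO₂ ÷ 44.009 g/mol = 0.0099343 mol
mol H = 2 × 0.05369 g H₂O ÷ 18.015 g/mol = 0.0059606 mol
mass O = 0.2525 − (0.11932 + 0.0060083) = 0.12717 g → mol O = 0.12717 ÷ 15.999 = 0.0079487 mol
Divide by the smallest (0.0059606 mol): C 1.667, H 1.000, O 1.334
Multiplying each by 3 gives whole numbers: C 5.00, H 3.00, O 4.00
Empirical formula: C5H3O4
Empirical-formula mass = 127.07 g/mol; 254 ÷ 127.07 ≈ 2, so the molecular formula is C10H6O8.

C10H6O8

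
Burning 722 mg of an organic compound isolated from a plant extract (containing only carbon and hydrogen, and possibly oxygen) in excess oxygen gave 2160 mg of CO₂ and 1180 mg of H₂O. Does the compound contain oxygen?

mol C = 2.16 g CO₂ ÷ 44.009 g/mol = 0.04908 mol
mol H = 2 × 1.18 g H₂O ÷ 18.015 g/mol = 0.1310 mol
C and H together account for 0.7216 g — essentially the entire 0.722 g sample — so the compound contains no oxygen.

no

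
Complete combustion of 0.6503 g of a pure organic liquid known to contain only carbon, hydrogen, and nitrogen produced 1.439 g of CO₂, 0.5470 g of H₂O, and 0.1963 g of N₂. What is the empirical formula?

C7H13N3

mol C = 1.439 g CO₂ ÷ 44.009 g/mol = 0.032698 mol
mol H = 2 × 0.5470 g H₂O ÷ 18.015 g/mol = 0.060727 mol
mol N = 2 × 0.1963 g N₂ ÷ 28.014 g/mol = 0.014014 mol
Divide by the smallest (0.014014 mol): C 2.333, H 4.333, N 1.000
Multiplying each by 3 gives whole numbers: C 7.00, H 13.00, N 3.00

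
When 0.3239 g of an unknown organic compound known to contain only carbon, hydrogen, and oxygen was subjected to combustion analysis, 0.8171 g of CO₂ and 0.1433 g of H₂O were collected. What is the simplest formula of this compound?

C7H6O2

mol C = 0.8171 g CO₂ ÷ 44.009 g/mol = 0.018567 mol
mol H = 2 × 0.1433 g H₂O ÷ 18.015 g/mol = 0.015909 mol
mass O = 0.3239 − (0.22300 + 0.016036) = 0.084860 g → mol O = 0.084860 ÷ 15.999 = 0.0053041 mol
Divide by the smallest (0.0053041 mol): C 3.500, H 2.999, O 1.000
Multiplying each by 2 gives whole numbers: C 7.00, H 6.00, O 2.00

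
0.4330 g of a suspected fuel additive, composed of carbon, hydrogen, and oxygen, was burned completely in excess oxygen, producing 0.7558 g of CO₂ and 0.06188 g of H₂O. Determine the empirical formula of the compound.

C5H2O4

mol C = 0.7558 g CO₂ ÷ 44.009 g/mol = 0.017174 mol
mol H = 2 × 0.06188 g H₂O ÷ 18.015 g/mol = 0.0068698 mol
mass O = 0.4330 − (0.20627 + 0.0069248) = 0.21980 g → mol O = 0.21980 ÷ 15.999 = 0.013738 mol
Divide by the smallest (0.0068698 mol): C 2.500, H 1.000, O 2.000
Multiplying each by 2 gives whole numbers: C 5.00, H 2.00, O 4.00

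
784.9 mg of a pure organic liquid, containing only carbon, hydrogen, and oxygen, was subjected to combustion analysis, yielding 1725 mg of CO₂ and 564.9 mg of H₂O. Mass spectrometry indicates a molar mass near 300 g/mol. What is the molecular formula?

mol C = 1.725 g CO₂ ÷ 44.009 g/mol = 0.039197 mol
mol H = 2 × 0.5649 g H₂O ÷ 18.015 g/mol = 0.062714 mol
mass O = 0.7849 − (0.47079 + 0.063216) = 0.25089 g → mol O = 0.25089 ÷ 15.999 = 0.015682 mol
Divide by the smallest (0.015682 mol): C 2.499, H 3.999, O 1.000
Multiplying each by 2 gives whole numbers: C 5.00, H 8.00, O 2.00
Empirical formula: C5H8O2
Empirical-formula mass = 100.12 g/mol; 300 ÷ 100.12 ≈ 3, so the molecular formula is C15H24O6.

C15H24O6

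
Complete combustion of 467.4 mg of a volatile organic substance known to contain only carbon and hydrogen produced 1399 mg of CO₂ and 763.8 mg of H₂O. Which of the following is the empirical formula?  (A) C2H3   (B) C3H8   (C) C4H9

mol C = 1.399 g CO₂ ÷ 44.009 g/mol = 0.031789 mol
mol H = 2 × 0.7638 g H₂O ÷ 18.015 g/mol = 0.084796 mol
Divide by the smallest (0.031789 mol): C 1.000, H 2.667
Multiplying each by 3 gives whole numbers: C 3.00, H 8.00

(B) C3H8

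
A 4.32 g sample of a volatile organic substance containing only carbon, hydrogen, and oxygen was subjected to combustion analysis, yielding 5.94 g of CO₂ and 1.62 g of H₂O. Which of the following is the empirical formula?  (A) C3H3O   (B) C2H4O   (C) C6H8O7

(C) C6H8O7

mol C = 5.94 g CO₂ ÷ 44.009 g/mol = 0.1350 mol
mol H = 2 × 1.62 g H₂O ÷ 18.015 g/mol = 0.1799 mol
mass O = 4.32 − (1.621 + 0.1813) = 2.518 g → mol O = 2.518 ÷ 15.999 = 0.1574 mol
Divide by the smallest (0.1350 mol): C 1.000, H 1.332, O 1.166
Multiplying each by 6 gives whole numbers: C 6.00, H 7.99, O 7.00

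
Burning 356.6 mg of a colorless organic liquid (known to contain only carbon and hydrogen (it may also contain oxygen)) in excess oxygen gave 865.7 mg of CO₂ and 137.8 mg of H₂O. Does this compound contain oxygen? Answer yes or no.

yes

mol C = 0.8657 g CO₂ ÷ 44.009 g/mol = 0.019671 mol
mol H = 2 × 0.1378 g H₂O ÷ 18.015 g/mol = 0.015298 mol
C and H account for only 0.25169 g of the 0.3566 g sample; the remaining 0.10491 g must be oxygen.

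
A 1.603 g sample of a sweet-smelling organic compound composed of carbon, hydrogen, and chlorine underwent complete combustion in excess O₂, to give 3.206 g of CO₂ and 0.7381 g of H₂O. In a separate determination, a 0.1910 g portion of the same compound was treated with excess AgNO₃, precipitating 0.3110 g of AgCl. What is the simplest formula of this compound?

C8H9Cl2

mol C = 3.206 g CO₂ ÷ 44.009 g/mol = 0.072849 mol
mol H = 2 × 0.7381 g H₂O ÷ 18.015 g/mol = 0.081943 mol
From the AgCl data: mol Cl per gram of compound = (0.3110 ÷ 143.318) ÷ 0.1910 = 0.011361 mol/g, so in the 1.603 g combustion sample mol Cl = 0.018212 mol
Divide by the smallest (0.018212 mol): C 4.000, H 4.499, Cl 1.000
Multiplying each by 2 gives whole numbers: C 8.00, H 9.00, Cl 2.00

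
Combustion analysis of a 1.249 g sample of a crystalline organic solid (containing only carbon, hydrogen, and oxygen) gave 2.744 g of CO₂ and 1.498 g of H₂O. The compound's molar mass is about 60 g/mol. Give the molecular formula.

C3H8O

mol C = 2.744 g CO₂ ÷ 44.009 g/mol = 0.062351 mol
mol H = 2 × 1.498 g H₂O ÷ 18.015 g/mol = 0.16631 mol
mass O = 1.249 − (0.74890 + 0.16764) = 0.33247 g → mol O = 0.33247 ÷ 15.999 = 0.020781 mol
Divide by the smallest (0.020781 mol): C 3.000, H 8.003, O 1.000
Empirical formula: C3H8O
Empirical-formula mass = 60.10 g/mol; 60 ÷ 60.10 ≈ 1, so the molecular formula is C3H8O.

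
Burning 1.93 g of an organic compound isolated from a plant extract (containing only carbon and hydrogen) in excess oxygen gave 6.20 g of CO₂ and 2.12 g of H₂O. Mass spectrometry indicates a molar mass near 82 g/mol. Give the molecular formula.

C6H10

mol C = 6.20 g CO₂ ÷ 44.009 g/mol = 0.1409 mol
mol H = 2 × 2.12 g H₂O ÷ 18.015 g/mol = 0.2354 mol
Divide by the smallest (0.1409 mol): C 1.000, H 1.671
Multiplying each by 3 gives whole numbers: C 3.00, H 5.01
Empirical formula: C3H5
Empirical-formula mass = 41.07 g/mol; 82 ÷ 41.07 ≈ 2, so the molecular formula is C6H10.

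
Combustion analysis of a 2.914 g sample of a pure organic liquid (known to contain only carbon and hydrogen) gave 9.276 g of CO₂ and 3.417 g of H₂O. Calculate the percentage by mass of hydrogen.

13.12%

mol C = 9.276 g CO₂ ÷ 44.009 g/mol = 0.21078 mol
mol H = 2 × 3.417 g H₂O ÷ 18.015 g/mol = 0.37935 mol
mass % H = 0.38239 g ÷ 2.914 g × 100%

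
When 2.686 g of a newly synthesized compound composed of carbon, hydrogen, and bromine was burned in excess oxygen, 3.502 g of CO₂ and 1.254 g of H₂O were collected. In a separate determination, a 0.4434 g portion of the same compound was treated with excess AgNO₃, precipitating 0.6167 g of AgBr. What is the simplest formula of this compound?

C4H7Br

mol C = 3.502 g CO₂ ÷ 44.009 g/mol = 0.079575 mol
mol H = 2 × 1.254 g H₂O ÷ 18.015 g/mol = 0.13922 mol
From the AgBr data: mol Br per gram of compound = (0.6167 ÷ 187.772) ÷ 0.4434 = 0.0074071 mol/g, so in the 2.686 g combustion sample mol Br = 0.019895 mol
Divide by the smallest (0.019895 mol): C 4.000, H 6.997, Br 1.000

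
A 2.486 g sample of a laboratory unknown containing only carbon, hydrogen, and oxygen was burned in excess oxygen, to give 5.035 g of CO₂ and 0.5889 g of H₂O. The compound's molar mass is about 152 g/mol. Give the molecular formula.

mol C = 5.035 g CO₂ ÷ 44.009 g/mol = 0.11441 mol
mol H = 2 × 0.5889 g H₂O ÷ 18.015 g/mol = 0.065379 mol
mass O = 2.486 − (1.3742 + 0.065902) = 1.0459 g → mol O = 1.0459 ÷ 15.999 = 0.065375 mol
Divide by the smallest (0.065375 mol): C 1.750, H 1.000, O 1.000
Multiplying each by 4 gives whole numbers: C 7.00, H 4.00, O 4.00
Empirical formula: C7H4O4
Empirical-formula mass = 152.10 g/mol; 152 ÷ 152.10 ≈ 1, so the molecular formula is C7H4O4.

C7H4O4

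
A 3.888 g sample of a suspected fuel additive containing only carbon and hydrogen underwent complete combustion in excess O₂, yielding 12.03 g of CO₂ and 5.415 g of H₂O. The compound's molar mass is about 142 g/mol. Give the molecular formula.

mol C = 12.03 g CO₂ ÷ 44.009 g/mol = 0.27335 mol
mol H = 2 × 5.415 g H₂O ÷ 18.015 g/mol = 0.60117 mol
Divide by the smallest (0.27335 mol): C 1.000, H 2.199
Multiplying each by 5 gives whole numbers: C 5.00, H 11.00
Empirical formula: C5H11
Empirical-formula mass = 71.14 g/mol; 142 ÷ 71.14 ≈ 2, so the molecular formula is C10H22.

C10H22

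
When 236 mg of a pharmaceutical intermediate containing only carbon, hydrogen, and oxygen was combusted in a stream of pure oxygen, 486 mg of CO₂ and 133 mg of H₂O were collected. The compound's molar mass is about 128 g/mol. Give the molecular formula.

mol C = 0.486 g CO₂ ÷ 44.009 g/mol = 0.01104 mol
mol H = 2 × 0.133 g H₂O ÷ 18.015 g/mol = 0.01477 mol
mass O = 0.236 − (0.1326 + 0.01488) = 0.08848 g → mol O = 0.08848 ÷ 15.999 = 0.005530 mol
Divide by the smallest (0.005530 mol): C 1.997, H 2.670, O 1.000
Multiplying each by 3 gives whole numbers: C 5.99, H 8.01, O 3.00
Empirical formula: C6H8O3
Empirical-formula mass = 128.13 g/mol; 128 ÷ 128.13 ≈ 1, so the molecular formula is C6H8O3.

C6H8O3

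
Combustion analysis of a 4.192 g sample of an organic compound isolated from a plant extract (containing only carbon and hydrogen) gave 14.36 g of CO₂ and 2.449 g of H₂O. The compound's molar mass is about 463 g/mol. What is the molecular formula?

C36H30

mol C = 14.36 g CO₂ ÷ 44.009 g/mol = 0.32630 mol
mol H = 2 × 2.449 g H₂O ÷ 18.015 g/mol = 0.27188 mol
Divide by the smallest (0.27188 mol): C 1.200, H 1.000
Multiplying each by 5 gives whole numbers: C 6.00, H 5.00
Empirical formula: C6H5
Empirical-formula mass = 77.11 g/mol; 463 ÷ 77.11 ≈ 6, so the molecular formula is C36H30.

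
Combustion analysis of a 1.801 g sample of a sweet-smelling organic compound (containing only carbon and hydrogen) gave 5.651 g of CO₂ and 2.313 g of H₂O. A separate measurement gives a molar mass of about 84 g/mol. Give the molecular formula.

mol C = 5.651 g CO₂ ÷ 44.009 g/mol = 0.12841 mol
mol H = 2 × 2.313 g H₂O ÷ 18.015 g/mol = 0.25679 mol
Divide by the smallest (0.12841 mol): C 1.000, H 2.000
Empirical formula: CH2
Empirical-formula mass = 14.03 g/mol; 84 ÷ 14.03 ≈ 6, so the molecular formula is C6H12.

C6H12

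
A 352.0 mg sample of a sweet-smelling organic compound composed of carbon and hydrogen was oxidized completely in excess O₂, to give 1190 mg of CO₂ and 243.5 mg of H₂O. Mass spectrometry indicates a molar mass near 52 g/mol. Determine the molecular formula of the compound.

C4H4

mol C = 1.190 g CO₂ ÷ 44.009 g/mol = 0.027040 mol
mol H = 2 × 0.2435 g H₂O ÷ 18.015 g/mol = 0.027033 mol
Divide by the smallest (0.027033 mol): C 1.000, H 1.000
Empirical formula: CH
Empirical-formula mass = 13.02 g/mol; 52 ÷ 13.02 ≈ 4, so the molecular formula is C4H4.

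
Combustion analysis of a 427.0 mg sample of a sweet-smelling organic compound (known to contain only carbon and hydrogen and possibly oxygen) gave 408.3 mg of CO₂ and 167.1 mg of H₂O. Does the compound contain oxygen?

mol C = 0.4083 g CO₂ ÷ 44.009 g/mol = 0.0092776 mol
mol H = 2 × 0.1671 g H₂O ÷ 18.015 g/mol = 0.018551 mol
C and H account for only 0.13013 g of the 0.4270 g sample; the remaining 0.29687 g must be oxygen.

yes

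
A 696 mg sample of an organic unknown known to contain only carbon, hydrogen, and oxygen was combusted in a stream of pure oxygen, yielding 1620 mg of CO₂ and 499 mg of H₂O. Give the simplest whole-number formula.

C6H9O2

mol C = 1.62 g CO₂ ÷ 44.009 g/mol = 0.03681 mol
mol H = 2 × 0.499 g H₂O ÷ 18.015 g/mol = 0.05540 mol
mass O = 0.696 − (0.4421 + 0.05584) = 0.1980 g → mol O = 0.1980 ÷ 15.999 = 0.01238 mol
Divide by the smallest (0.01238 mol): C 2.974, H 4.476, O 1.000
Multiplying each by 2 gives whole numbers: C 5.95, H 8.95, O 2.00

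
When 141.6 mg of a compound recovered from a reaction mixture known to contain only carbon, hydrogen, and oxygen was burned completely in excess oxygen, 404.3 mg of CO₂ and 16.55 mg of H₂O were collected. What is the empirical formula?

C5HO

mol C = 0.4043 g CO₂ ÷ 44.009 g/mol = 0.0091868 mol
mol H = 2 × 0.01655 g H₂O ÷ 18.015 g/mol = 0.0018374 mol
mass O = 0.1416 − (0.11034 + 0.0018521) = 0.029406 g → mol O = 0.029406 ÷ 15.999 = 0.0018380 mol
Divide by the smallest (0.0018374 mol): C 5.000, H 1.000, O 1.000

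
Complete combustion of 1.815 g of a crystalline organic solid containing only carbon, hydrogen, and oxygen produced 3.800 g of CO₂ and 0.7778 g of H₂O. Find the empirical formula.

C2H2O

mol C = 3.800 g CO₂ ÷ 44.009 g/mol = 0.086346 mol
mol H = 2 × 0.7778 g H₂O ÷ 18.015 g/mol = 0.086350 mol
mass O = 1.815 − (1.0371 + 0.087041) = 0.69086 g → mol O = 0.69086 ÷ 15.999 = 0.043181 mol
Divide by the smallest (0.043181 mol): C 2.000, H 2.000, O 1.000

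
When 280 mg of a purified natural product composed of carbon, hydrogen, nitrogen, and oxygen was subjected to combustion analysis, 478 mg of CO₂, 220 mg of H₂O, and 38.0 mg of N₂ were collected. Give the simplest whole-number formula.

C4H9NO2

mol C = 0.478 g CO₂ ÷ 44.009 g/mol = 0.01086 mol
mol H = 2 × 0.220 g H₂O ÷ 18.015 g/mol = 0.02442 mol
mol N = 2 × 0.0380 g N₂ ÷ 28.014 g/mol = 0.002713 mol
mass O = 0.280 − (0.1305 + 0.02462 + 0.03800) = 0.08692 g → mol O = 0.08692 ÷ 15.999 = 0.005433 mol
Divide by the smallest (0.002713 mol): C 4.004, H 9.003, N 1.000, O 2.003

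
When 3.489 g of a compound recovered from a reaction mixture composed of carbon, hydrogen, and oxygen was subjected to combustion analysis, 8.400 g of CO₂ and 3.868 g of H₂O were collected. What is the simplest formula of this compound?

mol C = 8.400 g CO₂ ÷ 44.009 g/mol = 0.19087 mol
mol H = 2 × 3.868 g H₂O ÷ 18.015 g/mol = 0.42942 mol
mass O = 3.489 − (2.2925 + 0.43286) = 0.76360 g → mol O = 0.76360 ÷ 15.999 = 0.047728 mol
Divide by the smallest (0.047728 mol): C 3.999, H 8.997, O 1.000

C4H9O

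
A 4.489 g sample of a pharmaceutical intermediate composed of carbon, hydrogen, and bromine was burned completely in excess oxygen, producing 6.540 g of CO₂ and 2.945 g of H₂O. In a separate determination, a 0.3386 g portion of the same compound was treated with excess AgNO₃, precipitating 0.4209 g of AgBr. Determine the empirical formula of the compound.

C5H11Br

mol C = 6.540 g CO₂ ÷ 44.009 g/mol = 0.14861 mol
mol H = 2 × 2.945 g H₂O ÷ 18.015 g/mol = 0.32695 mol
From the AgBr data: mol Br per gram of compound = (0.4209 ÷ 187.772) ÷ 0.3386 = 0.0066200 mol/g, so in the 4.489 g combustion sample mol Br = 0.029717 mol
Divide by the smallest (0.029717 mol): C 5.001, H 11.002, Br 1.000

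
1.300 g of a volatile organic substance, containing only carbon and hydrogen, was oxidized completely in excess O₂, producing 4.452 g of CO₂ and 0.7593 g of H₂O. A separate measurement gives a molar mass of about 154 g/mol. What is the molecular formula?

C12H10

mol C = 4.452 g CO₂ ÷ 44.009 g/mol = 0.10116 mol
mol H = 2 × 0.7593 g H₂O ÷ 18.015 g/mol = 0.084296 mol
Divide by the smallest (0.084296 mol): C 1.200, H 1.000
Multiplying each by 5 gives whole numbers: C 6.00, H 5.00
Empirical formula: C6H5
Empirical-formula mass = 77.11 g/mol; 154 ÷ 77.11 ≈ 2, so the molecular formula is C12H10.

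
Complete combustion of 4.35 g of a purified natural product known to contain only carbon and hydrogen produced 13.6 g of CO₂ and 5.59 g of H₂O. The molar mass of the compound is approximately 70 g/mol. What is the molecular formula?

C5H10

mol C = 13.6 g CO₂ ÷ 44.009 g/mol = 0.3090 mol
mol H = 2 × 5.59 g H₂O ÷ 18.015 g/mol = 0.6206 mol
Divide by the smallest (0.3090 mol): C 1.000, H 2.008
Empirical formula: CH2
Empirical-formula mass = 14.03 g/mol; 70 ÷ 14.03 ≈ 5, so the molecular formula is C5H10.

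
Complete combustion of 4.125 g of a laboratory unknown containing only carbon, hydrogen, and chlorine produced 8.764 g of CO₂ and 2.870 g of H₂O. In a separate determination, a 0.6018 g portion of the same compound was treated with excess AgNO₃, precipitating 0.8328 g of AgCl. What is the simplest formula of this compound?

C5H8Cl

mol C = 8.764 g CO₂ ÷ 44.009 g/mol = 0.19914 mol
mol H = 2 × 2.870 g H₂O ÷ 18.015 g/mol = 0.31862 mol
From the AgCl data: mol Cl per gram of compound = (0.8328 ÷ 143.318) ÷ 0.6018 = 0.0096558 mol/g, so in the 4.125 g combustion sample mol Cl = 0.039830 mol
Divide by the smallest (0.039830 mol): C 5.000, H 8.000, Cl 1.000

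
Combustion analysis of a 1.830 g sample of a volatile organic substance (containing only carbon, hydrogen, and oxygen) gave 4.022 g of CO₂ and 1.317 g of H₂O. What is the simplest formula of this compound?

mol C = 4.022 g CO₂ ÷ 44.009 g/mol = 0.091390 mol
mol H = 2 × 1.317 g H₂O ÷ 18.015 g/mol = 0.14621 mol
mass O = 1.830 − (1.0977 + 0.14738) = 0.58493 g → mol O = 0.58493 ÷ 15.999 = 0.036560 mol
Divide by the smallest (0.036560 mol): C 2.500, H 3.999, O 1.000
Multiplying each by 2 gives whole numbers: C 5.00, H 8.00, O 2.00

C5H8O2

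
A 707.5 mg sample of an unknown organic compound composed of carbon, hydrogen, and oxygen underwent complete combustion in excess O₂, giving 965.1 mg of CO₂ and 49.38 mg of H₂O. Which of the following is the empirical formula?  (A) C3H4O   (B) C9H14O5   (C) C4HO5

mol C = 0.9651 g CO₂ ÷ 44.009 g/mol = 0.021930 mol
mol H = 2 × 0.04938 g H₂O ÷ 18.015 g/mol = 0.0054821 mol
mass O = 0.7075 − (0.26340 + 0.0055260) = 0.43858 g → mol O = 0.43858 ÷ 15.999 = 0.027413 mol
Divide by the smallest (0.0054821 mol): C 4.000, H 1.000, O 5.000

(C) C4HO5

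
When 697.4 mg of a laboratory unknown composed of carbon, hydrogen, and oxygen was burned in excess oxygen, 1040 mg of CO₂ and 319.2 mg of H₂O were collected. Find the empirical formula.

C2H3O2

mol C = 1.040 g CO₂ ÷ 44.009 g/mol = 0.023632 mol
mol H = 2 × 0.3192 g H₂O ÷ 18.015 g/mol = 0.035437 mol
mass O = 0.6974 − (0.28384 + 0.035721) = 0.37784 g → mol O = 0.37784 ÷ 15.999 = 0.023617 mol
Divide by the smallest (0.023617 mol): C 1.001, H 1.501, O 1.000
Multiplying each by 2 gives whole numbers: C 2.00, H 3.00, O 2.00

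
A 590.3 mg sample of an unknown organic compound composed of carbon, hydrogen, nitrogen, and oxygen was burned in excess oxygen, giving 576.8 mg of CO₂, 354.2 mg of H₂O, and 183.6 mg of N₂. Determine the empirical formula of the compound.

mol C = 0.5768 g CO₂ ÷ 44.009 g/mol = 0.013106 mol
mol H = 2 × 0.3542 g H₂O ÷ 18.015 g/mol = 0.039323 mol
mol N = 2 × 0.1836 g N₂ ÷ 28.014 g/mol = 0.013108 mol
mass O = 0.5903 − (0.15742 + 0.039637 + 0.18360) = 0.20964 g → mol O = 0.20964 ÷ 15.999 = 0.013103 mol
Divide by the smallest (0.013103 mol): C 1.000, H 3.001, N 1.000, O 1.000

CH3NO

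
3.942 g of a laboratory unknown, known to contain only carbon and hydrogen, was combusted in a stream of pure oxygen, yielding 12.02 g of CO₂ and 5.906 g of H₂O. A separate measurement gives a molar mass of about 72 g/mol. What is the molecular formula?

mol C = 12.02 g CO₂ ÷ 44.009 g/mol = 0.27313 mol
mol H = 2 × 5.906 g H₂O ÷ 18.015 g/mol = 0.65568 mol
Divide by the smallest (0.27313 mol): C 1.000, H 2.401
Multiplying each by 5 gives whole numbers: C 5.00, H 12.00
Empirical formula: C5H12
Empirical-formula mass = 72.15 g/mol; 72 ÷ 72.15 ≈ 1, so the molecular formula is C5H12.

C5H12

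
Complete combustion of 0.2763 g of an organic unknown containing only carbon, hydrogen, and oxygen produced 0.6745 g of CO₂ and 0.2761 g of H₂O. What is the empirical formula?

C4H8O

mol C = 0.6745 g CO₂ ÷ 44.009 g/mol = 0.015326 mol
mol H = 2 × 0.2761 g H₂O ÷ 18.015 g/mol = 0.030652 mol
mass O = 0.2763 − (0.18409 + 0.030897) = 0.061317 g → mol O = 0.061317 ÷ 15.999 = 0.0038326 mol
Divide by the smallest (0.0038326 mol): C 3.999, H 7.998, O 1.000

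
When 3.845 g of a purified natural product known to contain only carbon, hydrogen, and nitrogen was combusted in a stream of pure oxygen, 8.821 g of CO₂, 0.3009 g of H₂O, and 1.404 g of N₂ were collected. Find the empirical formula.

C6HN3

mol C = 8.821 g CO₂ ÷ 44.009 g/mol = 0.20044 mol
mol H = 2 × 0.3009 g H₂O ÷ 18.015 g/mol = 0.033405 mol
mol N = 2 × 1.404 g N₂ ÷ 28.014 g/mol = 0.10024 mol
Divide by the smallest (0.033405 mol): C 6.000, H 1.000, N 3.001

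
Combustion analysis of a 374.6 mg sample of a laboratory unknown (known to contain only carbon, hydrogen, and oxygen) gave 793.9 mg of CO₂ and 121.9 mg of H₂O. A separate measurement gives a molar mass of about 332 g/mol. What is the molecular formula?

mol C = 0.7939 g CO₂ ÷ 44.009 g/mol = 0.018039 mol
mol H = 2 × 0.1219 g H₂O ÷ 18.015 g/mol = 0.013533 mol
mass O = 0.3746 − (0.21667 + 0.013641) = 0.14429 g → mol O = 0.14429 ÷ 15.999 = 0.0090185 mol
Divide by the smallest (0.0090185 mol): C 2.000, H 1.501, O 1.000
Multiplying each by 2 gives whole numbers: C 4.00, H 3.00, O 2.00
Empirical formula: C4H3O2
Empirical-formula mass = 83.07 g/mol; 332 ÷ 83.07 ≈ 4, so the molecular formula is C16H12O8.

C16H12O8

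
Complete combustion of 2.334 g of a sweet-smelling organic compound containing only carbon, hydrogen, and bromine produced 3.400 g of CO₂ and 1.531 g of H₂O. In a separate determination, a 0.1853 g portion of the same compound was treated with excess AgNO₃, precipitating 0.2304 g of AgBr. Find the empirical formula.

mol C = 3.400 g CO₂ ÷ 44.009 g/mol = 0.077257 mol
mol H = 2 × 1.531 g H₂O ÷ 18.015 g/mol = 0.16997 mol
From the AgBr data: mol Br per gram of compound = (0.2304 ÷ 187.772) ÷ 0.1853 = 0.0066218 mol/g, so in the 2.334 g combustion sample mol Br = 0.015455 mol
Divide by the smallest (0.015455 mol): C 4.999, H 10.997, Br 1.000

C5H11Br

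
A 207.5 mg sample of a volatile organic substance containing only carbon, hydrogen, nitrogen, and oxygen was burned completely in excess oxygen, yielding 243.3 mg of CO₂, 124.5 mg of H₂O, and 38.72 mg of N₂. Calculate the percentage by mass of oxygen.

42.62%

mol C = 0.2433 g CO₂ ÷ 44.009 g/mol = 0.0055284 mol
mol H = 2 × 0.1245 g H₂O ÷ 18.015 g/mol = 0.013822 mol
mol N = 2 × 0.03872 g N₂ ÷ 28.014 g/mol = 0.0027643 mol
mass O = 0.2075 − (0.066402 + 0.013932 + 0.038720) = 0.088446 g → mol O = 0.088446 ÷ 15.999 = 0.0055282 mol
mass % O = 0.088446 g ÷ 0.2075 g × 100%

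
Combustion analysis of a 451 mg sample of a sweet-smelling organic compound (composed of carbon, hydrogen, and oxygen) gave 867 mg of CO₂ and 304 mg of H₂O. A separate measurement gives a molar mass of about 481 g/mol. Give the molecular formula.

mol C = 0.867 g CO₂ ÷ 44.009 g/mol = 0.01970 mol
mol H = 2 × 0.304 g H₂O ÷ 18.015 g/mol = 0.03375 mol
mass O = 0.451 − (0.2366 + 0.03402) = 0.1804 g → mol O = 0.1804 ÷ 15.999 = 0.01127 mol
Divide by the smallest (0.01127 mol): C 1.748, H 2.994, O 1.000
Multiplying each by 4 gives whole numbers: C 6.99, H 11.98, O 4.00
Empirical formula: C7H12O4
Empirical-formula mass = 160.17 g/mol; 481 ÷ 160.17 ≈ 3, so the molecular formula is C21H36O12.

C21H36O12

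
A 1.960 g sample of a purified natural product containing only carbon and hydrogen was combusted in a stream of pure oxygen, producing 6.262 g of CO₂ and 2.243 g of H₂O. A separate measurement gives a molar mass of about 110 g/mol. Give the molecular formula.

mol C = 6.262 g CO₂ ÷ 44.009 g/mol = 0.14229 mol
mol H = 2 × 2.243 g H₂O ÷ 18.015 g/mol = 0.24901 mol
Divide by the smallest (0.14229 mol): C 1.000, H 1.750
Multiplying each by 4 gives whole numbers: C 4.00, H 7.00
Empirical formula: C4H7
Empirical-formula mass = 55.10 g/mol; 110 ÷ 55.10 ≈ 2, so the molecular formula is C8H14.

C8H14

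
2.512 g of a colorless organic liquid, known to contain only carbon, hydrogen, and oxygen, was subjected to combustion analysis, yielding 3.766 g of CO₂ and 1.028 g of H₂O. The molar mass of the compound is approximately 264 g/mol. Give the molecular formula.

mol C = 3.766 g CO₂ ÷ 44.009 g/mol = 0.085573 mol
mol H = 2 × 1.028 g H₂O ÷ 18.015 g/mol = 0.11413 mol
mass O = 2.512 − (1.0278 + 0.11504) = 1.3691 g → mol O = 1.3691 ÷ 15.999 = 0.085576 mol
Divide by the smallest (0.085573 mol): C 1.000, H 1.334, O 1.000
Multiplying each by 3 gives whole numbers: C 3.00, H 4.00, O 3.00
Empirical formula: C3H4O3
Empirical-formula mass = 88.06 g/mol; 264 ÷ 88.06 ≈ 3, so the molecular formula is C9H12O9.

C9H12O9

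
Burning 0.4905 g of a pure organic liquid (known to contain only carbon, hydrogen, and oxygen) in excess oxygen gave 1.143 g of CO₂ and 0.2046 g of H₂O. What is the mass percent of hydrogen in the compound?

mol C = 1.143 g CO₂ ÷ 44.009 g/mol = 0.025972 mol
mol H = 2 × 0.2046 g H₂O ÷ 18.015 g/mol = 0.022714 mol
mass O = 0.4905 − (0.31195 + 0.022896) = 0.15565 g → mol O = 0.15565 ÷ 15.999 = 0.0097290 mol
mass % H = 0.022896 g ÷ 0.4905 g × 100%

4.67%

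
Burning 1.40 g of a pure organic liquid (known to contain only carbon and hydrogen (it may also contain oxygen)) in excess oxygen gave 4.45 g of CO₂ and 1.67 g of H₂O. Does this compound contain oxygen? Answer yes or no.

no

mol C = 4.45 g CO₂ ÷ 44.009 g/mol = 0.1011 mol
mol H = 2 × 1.67 g H₂O ÷ 18.015 g/mol = 0.1854 mol
C and H together account for 1.401 g — essentially the entire 1.40 g sample — so the compound contains no oxygen.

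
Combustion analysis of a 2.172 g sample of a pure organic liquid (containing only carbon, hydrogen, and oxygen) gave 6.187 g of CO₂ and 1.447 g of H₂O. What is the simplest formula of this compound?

mol C = 6.187 g CO₂ ÷ 44.009 g/mol = 0.14058 mol
mol H = 2 × 1.447 g H₂O ÷ 18.015 g/mol = 0.16064 mol
mass O = 2.172 − (1.6886 + 0.16193) = 0.32151 g → mol O = 0.32151 ÷ 15.999 = 0.020095 mol
Divide by the smallest (0.020095 mol): C 6.996, H 7.994, O 1.000

C7H8O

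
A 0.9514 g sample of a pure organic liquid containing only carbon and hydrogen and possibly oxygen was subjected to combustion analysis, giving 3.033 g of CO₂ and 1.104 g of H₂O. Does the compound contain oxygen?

mol C = 3.033 g CO₂ ÷ 44.009 g/mol = 0.068918 mol
mol H = 2 × 1.104 g H₂O ÷ 18.015 g/mol = 0.12256 mol
C and H together account for 0.95132 g — essentially the entire 0.9514 g sample — so the compound contains no oxygen.

no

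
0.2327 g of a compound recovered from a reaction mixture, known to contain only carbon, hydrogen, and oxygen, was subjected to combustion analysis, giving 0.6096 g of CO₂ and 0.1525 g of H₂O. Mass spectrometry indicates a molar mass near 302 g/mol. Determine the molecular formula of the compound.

mol C = 0.6096 g CO₂ ÷ 44.009 g/mol = 0.013852 mol
mol H = 2 × 0.1525 g H₂O ÷ 18.015 g/mol = 0.016930 mol
mass O = 0.2327 − (0.16637 + 0.017066) = 0.049261 g → mol O = 0.049261 ÷ 15.999 = 0.0030790 mol
Divide by the smallest (0.0030790 mol): C 4.499, H 5.499, O 1.000
Multiplying each by 2 gives whole numbers: C 9.00, H 11.00, O 2.00
Empirical formula: C9H11O2
Empirical-formula mass = 151.19 g/mol; 302 ÷ 151.19 ≈ 2, so the molecular formula is C18H22O4.

C18H22O4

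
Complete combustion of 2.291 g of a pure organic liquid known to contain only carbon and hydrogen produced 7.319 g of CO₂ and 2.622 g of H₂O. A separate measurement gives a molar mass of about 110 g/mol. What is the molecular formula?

C8H14

mol C = 7.319 g CO₂ ÷ 44.009 g/mol = 0.16631 mol
mol H = 2 × 2.622 g H₂O ÷ 18.015 g/mol = 0.29109 mol
Divide by the smallest (0.16631 mol): C 1.000, H 1.750
Multiplying each by 4 gives whole numbers: C 4.00, H 7.00
Empirical formula: C4H7
Empirical-formula mass = 55.10 g/mol; 110 ÷ 55.10 ≈ 2, so the molecular formula is C8H14.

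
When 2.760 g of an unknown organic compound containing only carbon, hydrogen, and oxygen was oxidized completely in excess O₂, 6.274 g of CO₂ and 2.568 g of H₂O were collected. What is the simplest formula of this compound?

mol C = 6.274 g CO₂ ÷ 44.009 g/mol = 0.14256 mol
mol H = 2 × 2.568 g H₂O ÷ 18.015 g/mol = 0.28510 mol
mass O = 2.760 − (1.7123 + 0.28738) = 0.76031 g → mol O = 0.76031 ÷ 15.999 = 0.047523 mol
Divide by the smallest (0.047523 mol): C 3.000, H 5.999, O 1.000

C3H6O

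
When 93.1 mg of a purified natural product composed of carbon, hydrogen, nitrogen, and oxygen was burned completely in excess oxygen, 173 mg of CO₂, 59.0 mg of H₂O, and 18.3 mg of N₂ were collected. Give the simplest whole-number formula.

mol C = 0.173 g CO₂ ÷ 44.009 g/mol = 0.003931 mol
mol H = 2 × 0.0590 g H₂O ÷ 18.015 g/mol = 0.006550 mol
mol N = 2 × 0.0183 g N₂ ÷ 28.014 g/mol = 0.001306 mol
mass O = 0.0931 − (0.04722 + 0.006602 + 0.01830) = 0.02098 g → mol O = 0.02098 ÷ 15.999 = 0.001311 mol
Divide by the smallest (0.001306 mol): C 3.009, H 5.014, N 1.000, O 1.004

C3H5NO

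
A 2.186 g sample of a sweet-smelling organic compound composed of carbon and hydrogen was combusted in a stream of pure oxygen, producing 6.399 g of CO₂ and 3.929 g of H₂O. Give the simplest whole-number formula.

mol C = 6.399 g CO₂ ÷ 44.009 g/mol = 0.14540 mol
mol H = 2 × 3.929 g H₂O ÷ 18.015 g/mol = 0.43619 mol
Divide by the smallest (0.14540 mol): C 1.000, H 3.000

CH3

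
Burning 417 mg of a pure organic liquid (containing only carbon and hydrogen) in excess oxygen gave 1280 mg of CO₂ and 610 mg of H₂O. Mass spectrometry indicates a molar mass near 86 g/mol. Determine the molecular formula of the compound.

C6H14

mol C = 1.28 g CO₂ ÷ 44.009 g/mol = 0.02908 mol
mol H = 2 × 0.610 g H₂O ÷ 18.015 g/mol = 0.06772 mol
Divide by the smallest (0.02908 mol): C 1.000, H 2.328
Multiplying each by 3 gives whole numbers: C 3.00, H 6.99
Empirical formula: C3H7
Empirical-formula mass = 43.09 g/mol; 86 ÷ 43.09 ≈ 2, so the molecular formula is C6H14.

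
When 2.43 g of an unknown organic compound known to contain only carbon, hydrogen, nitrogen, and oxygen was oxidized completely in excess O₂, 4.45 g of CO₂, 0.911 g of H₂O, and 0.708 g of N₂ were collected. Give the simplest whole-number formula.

C4H4N2O

mol C = 4.45 g CO₂ ÷ 44.009 g/mol = 0.1011 mol
mol H = 2 × 0.911 g H₂O ÷ 18.015 g/mol = 0.1011 mol
mol N = 2 × 0.708 g N₂ ÷ 28.014 g/mol = 0.05055 mol
mass O = 2.43 − (1.215 + 0.1019 + 0.7080) = 0.4056 g → mol O = 0.4056 ÷ 15.999 = 0.02535 mol
Divide by the smallest (0.02535 mol): C 3.989, H 3.990, N 1.994, O 1.000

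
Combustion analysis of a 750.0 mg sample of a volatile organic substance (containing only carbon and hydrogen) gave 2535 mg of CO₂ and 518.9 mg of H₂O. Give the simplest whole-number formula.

mol C = 2.535 g CO₂ ÷ 44.009 g/mol = 0.057602 mol
mol H = 2 × 0.5189 g H₂O ÷ 18.015 g/mol = 0.057608 mol
Divide by the smallest (0.057602 mol): C 1.000, H 1.000

CH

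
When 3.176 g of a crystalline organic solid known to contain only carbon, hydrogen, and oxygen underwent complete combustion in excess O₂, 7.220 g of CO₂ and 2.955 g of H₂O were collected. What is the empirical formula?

C3H6O

mol C = 7.220 g CO₂ ÷ 44.009 g/mol = 0.16406 mol
mol H = 2 × 2.955 g H₂O ÷ 18.015 g/mol = 0.32806 mol
mass O = 3.176 − (1.9705 + 0.33068) = 0.87482 g → mol O = 0.87482 ÷ 15.999 = 0.054680 mol
Divide by the smallest (0.054680 mol): C 3.000, H 6.000, O 1.000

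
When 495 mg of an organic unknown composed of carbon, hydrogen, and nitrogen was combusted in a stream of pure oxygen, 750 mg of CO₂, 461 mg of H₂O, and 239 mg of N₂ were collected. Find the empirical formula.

CH3N

mol C = 0.750 g CO₂ ÷ 44.009 g/mol = 0.01704 mol
mol H = 2 × 0.461 g H₂O ÷ 18.015 g/mol = 0.05118 mol
mol N = 2 × 0.239 g N₂ ÷ 28.014 g/mol = 0.01706 mol
Divide by the smallest (0.01704 mol): C 1.000, H 3.003, N 1.001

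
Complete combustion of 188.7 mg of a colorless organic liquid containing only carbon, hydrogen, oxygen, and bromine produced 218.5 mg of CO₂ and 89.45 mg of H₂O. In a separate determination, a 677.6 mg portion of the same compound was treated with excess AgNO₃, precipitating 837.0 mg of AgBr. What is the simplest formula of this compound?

mol C = 0.2185 g CO₂ ÷ 44.009 g/mol = 0.0049649 mol
mol H = 2 × 0.08945 g H₂O ÷ 18.015 g/mol = 0.0099306 mol
From the AgBr data: mol Br per gram of compound = (0.8370 ÷ 187.772) ÷ 0.6776 = 0.0065784 mol/g, so in the 0.1887 g combustion sample mol Br = 0.0012413 mol
mass O = 0.1887 − (0.059633 + 0.010010 + 0.099189) = 0.019868 g → mol O = 0.019868 ÷ 15.999 = 0.0012418 mol
Divide by the smallest (0.0012413 mol): C 4.000, H 8.000, Br 1.000, O 1.000

C4H8BrO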